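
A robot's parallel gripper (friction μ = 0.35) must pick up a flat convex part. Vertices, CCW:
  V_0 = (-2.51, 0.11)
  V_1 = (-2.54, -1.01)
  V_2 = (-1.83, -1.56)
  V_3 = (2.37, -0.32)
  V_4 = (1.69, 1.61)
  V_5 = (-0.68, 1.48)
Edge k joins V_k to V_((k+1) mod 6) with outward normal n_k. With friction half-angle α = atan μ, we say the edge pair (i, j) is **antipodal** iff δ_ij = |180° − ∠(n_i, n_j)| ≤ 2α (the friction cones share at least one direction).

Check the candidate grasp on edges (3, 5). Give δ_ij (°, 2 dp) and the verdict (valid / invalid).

δ = 72.59°, invalid

α = atan 0.35 = 19.29°;  2α = 38.58°
edge 3: e_3 = (-0.68, +1.93);  n_3 = (+0.9432, +0.3323)
edge 5: e_5 = (-1.83, -1.37);  n_5 = (-0.5993, +0.8005)
∠(n_3, n_5) = 107.41°
δ = |180° − 107.41°| = 72.59°
72.59° > 2α = 38.58°  →  invalid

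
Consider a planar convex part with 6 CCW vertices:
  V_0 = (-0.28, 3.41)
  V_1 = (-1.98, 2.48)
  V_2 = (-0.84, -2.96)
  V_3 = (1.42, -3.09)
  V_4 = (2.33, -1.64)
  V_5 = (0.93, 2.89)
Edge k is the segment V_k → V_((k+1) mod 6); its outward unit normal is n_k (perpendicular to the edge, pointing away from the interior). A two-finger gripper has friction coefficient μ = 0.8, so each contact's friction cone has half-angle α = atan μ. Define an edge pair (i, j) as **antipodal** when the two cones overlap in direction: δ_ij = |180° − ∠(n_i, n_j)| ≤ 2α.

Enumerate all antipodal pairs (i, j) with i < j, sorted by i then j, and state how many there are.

α = atan 0.8 = 38.66°;  2α = 77.32°
n_0 = (-0.4799, +0.8773)
n_1 = (-0.9787, -0.2051)
n_2 = (-0.0574, -0.9983)
n_3 = (+0.8470, -0.5316)
n_4 = (+0.9554, +0.2953)
n_5 = (+0.3948, +0.9188)
  (0,1): δ = 106.85°  ·
  (0,2): δ = 31.97°  ✓
  (0,3): δ = 29.21°  ✓
  (0,4): δ = 78.49°  ·
  (0,5): δ = 128.06°  ·
  (1,2): δ = 105.13°  ·
  (1,3): δ = 43.95°  ✓
  (1,4): δ = 5.34°  ✓
  (1,5): δ = 54.91°  ✓
  (2,3): δ = 118.82°  ·
  (2,4): δ = 69.53°  ✓
  (2,5): δ = 19.96°  ✓
  (3,4): δ = 130.71°  ·
  (3,5): δ = 81.14°  ·
  (4,5): δ = 130.43°  ·
antipodal pairs: 7

count = 7; pairs: (0,2), (0,3), (1,3), (1,4), (1,5), (2,4), (2,5)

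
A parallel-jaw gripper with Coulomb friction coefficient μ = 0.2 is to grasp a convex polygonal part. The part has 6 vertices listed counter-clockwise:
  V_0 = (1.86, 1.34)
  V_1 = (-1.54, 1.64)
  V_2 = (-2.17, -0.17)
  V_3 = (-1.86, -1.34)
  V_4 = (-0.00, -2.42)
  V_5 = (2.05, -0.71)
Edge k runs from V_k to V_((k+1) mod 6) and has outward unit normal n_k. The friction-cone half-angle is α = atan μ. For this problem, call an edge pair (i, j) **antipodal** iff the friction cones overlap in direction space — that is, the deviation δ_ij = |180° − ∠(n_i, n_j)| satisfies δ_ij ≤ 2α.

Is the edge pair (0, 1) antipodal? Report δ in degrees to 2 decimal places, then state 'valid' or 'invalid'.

α = atan 0.2 = 11.31°;  2α = 22.62°
edge 0: e_0 = (-3.40, +0.30);  n_0 = (+0.0879, +0.9961)
edge 1: e_1 = (-0.63, -1.81);  n_1 = (-0.9444, +0.3287)
∠(n_0, n_1) = 75.85°
δ = |180° − 75.85°| = 104.15°
104.15° > 2α = 22.62°  →  invalid

δ = 104.15°, invalid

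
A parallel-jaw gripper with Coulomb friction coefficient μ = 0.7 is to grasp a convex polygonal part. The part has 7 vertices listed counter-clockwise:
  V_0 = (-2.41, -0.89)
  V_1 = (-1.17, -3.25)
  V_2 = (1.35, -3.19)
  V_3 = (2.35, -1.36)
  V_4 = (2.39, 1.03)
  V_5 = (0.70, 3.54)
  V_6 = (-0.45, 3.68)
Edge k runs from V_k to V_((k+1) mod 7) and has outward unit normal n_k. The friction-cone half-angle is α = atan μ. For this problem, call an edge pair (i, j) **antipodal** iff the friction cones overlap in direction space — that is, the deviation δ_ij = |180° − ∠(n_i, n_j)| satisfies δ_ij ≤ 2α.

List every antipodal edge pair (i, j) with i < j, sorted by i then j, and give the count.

count = 11; pairs: (0,2), (0,3), (0,4), (0,5), (1,4), (1,5), (1,6), (2,5), (2,6), (3,6), (4,6)

α = atan 0.7 = 34.99°;  2α = 69.98°
n_0 = (-0.8852, -0.4651)
n_1 = (+0.0238, -0.9997)
n_2 = (+0.8775, -0.4795)
n_3 = (+0.9999, -0.0167)
n_4 = (+0.8295, +0.5585)
n_5 = (+0.1208, +0.9927)
n_6 = (-0.9190, +0.3942)
  (0,1): δ = 116.35°  ·
  (0,2): δ = 56.37°  ✓
  (0,3): δ = 28.68°  ✓
  (0,4): δ = 6.23°  ✓
  (0,5): δ = 55.34°  ✓
  (0,6): δ = 129.07°  ·
  (1,2): δ = 120.02°  ·
  (1,3): δ = 92.32°  ·
  (1,4): δ = 57.41°  ✓
  (1,5): δ = 8.30°  ✓
  (1,6): δ = 65.42°  ✓
  (2,3): δ = 152.30°  ·
  (2,4): δ = 117.39°  ·
  (2,5): δ = 68.29°  ✓
  (2,6): δ = 5.44°  ✓
  (3,4): δ = 145.09°  ·
  (3,5): δ = 95.98°  ·
  (3,6): δ = 22.25°  ✓
  (4,5): δ = 130.89°  ·
  (4,6): δ = 57.17°  ✓
  (5,6): δ = 106.27°  ·
antipodal pairs: 11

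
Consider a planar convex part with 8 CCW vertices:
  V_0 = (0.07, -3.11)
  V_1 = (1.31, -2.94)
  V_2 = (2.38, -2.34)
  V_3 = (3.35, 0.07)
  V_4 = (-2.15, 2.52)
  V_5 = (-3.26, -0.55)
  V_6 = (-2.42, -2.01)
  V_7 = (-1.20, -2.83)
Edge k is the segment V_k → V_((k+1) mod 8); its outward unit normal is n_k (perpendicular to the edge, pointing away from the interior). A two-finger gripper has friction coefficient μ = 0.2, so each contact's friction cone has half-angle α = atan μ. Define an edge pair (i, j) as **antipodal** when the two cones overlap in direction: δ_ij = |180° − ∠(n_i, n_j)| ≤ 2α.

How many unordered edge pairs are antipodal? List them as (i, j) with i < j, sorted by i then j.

count = 3; pairs: (2,4), (3,6), (3,7)

α = atan 0.2 = 11.31°;  2α = 22.62°
n_0 = (+0.1358, -0.9907)
n_1 = (+0.4891, -0.8722)
n_2 = (+0.9277, -0.3734)
n_3 = (+0.4069, +0.9135)
n_4 = (-0.9404, +0.3400)
n_5 = (-0.8668, -0.4987)
n_6 = (-0.5578, -0.8300)
n_7 = (-0.2153, -0.9765)
  (0,1): δ = 158.52°  ·
  (0,2): δ = 119.73°  ·
  (0,3): δ = 31.82°  ·
  (0,4): δ = 62.32°  ·
  (0,5): δ = 112.11°  ·
  (0,6): δ = 138.29°  ·
  (0,7): δ = 159.76°  ·
  (1,2): δ = 141.21°  ·
  (1,3): δ = 53.29°  ·
  (1,4): δ = 40.84°  ·
  (1,5): δ = 90.63°  ·
  (1,6): δ = 116.81°  ·
  (1,7): δ = 138.29°  ·
  (2,3): δ = 92.09°  ·
  (2,4): δ = 2.05°  ✓
  (2,5): δ = 51.84°  ·
  (2,6): δ = 78.02°  ·
  (2,7): δ = 99.49°  ·
  (3,4): δ = 85.87°  ·
  (3,5): δ = 36.08°  ·
  (3,6): δ = 9.90°  ✓
  (3,7): δ = 11.58°  ✓
  (4,5): δ = 130.21°  ·
  (4,6): δ = 104.03°  ·
  (4,7): δ = 82.56°  ·
  (5,6): δ = 153.82°  ·
  (5,7): δ = 132.35°  ·
  (6,7): δ = 158.53°  ·
antipodal pairs: 3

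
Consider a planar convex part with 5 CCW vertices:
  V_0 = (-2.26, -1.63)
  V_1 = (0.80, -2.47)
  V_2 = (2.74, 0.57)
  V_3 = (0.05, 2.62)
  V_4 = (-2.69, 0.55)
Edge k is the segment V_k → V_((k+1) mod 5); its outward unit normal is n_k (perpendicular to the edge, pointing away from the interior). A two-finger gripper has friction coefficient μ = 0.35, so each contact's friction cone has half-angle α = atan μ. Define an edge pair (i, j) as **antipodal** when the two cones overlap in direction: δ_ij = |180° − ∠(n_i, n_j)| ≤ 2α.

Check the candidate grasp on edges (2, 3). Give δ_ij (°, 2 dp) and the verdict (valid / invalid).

δ = 105.62°, invalid

α = atan 0.35 = 19.29°;  2α = 38.58°
edge 2: e_2 = (-2.69, +2.05);  n_2 = (+0.6061, +0.7954)
edge 3: e_3 = (-2.74, -2.07);  n_3 = (-0.6028, +0.7979)
∠(n_2, n_3) = 74.38°
δ = |180° − 74.38°| = 105.62°
105.62° > 2α = 38.58°  →  invalid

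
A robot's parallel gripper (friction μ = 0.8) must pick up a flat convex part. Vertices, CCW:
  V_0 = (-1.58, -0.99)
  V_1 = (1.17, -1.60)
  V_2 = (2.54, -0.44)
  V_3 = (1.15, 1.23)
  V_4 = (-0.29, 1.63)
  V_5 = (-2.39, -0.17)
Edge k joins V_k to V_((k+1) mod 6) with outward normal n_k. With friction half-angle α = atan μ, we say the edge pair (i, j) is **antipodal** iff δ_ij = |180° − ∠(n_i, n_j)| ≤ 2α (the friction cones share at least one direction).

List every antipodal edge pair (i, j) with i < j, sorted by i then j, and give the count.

count = 7; pairs: (0,2), (0,3), (0,4), (1,3), (1,4), (2,5), (3,5)

α = atan 0.8 = 38.66°;  2α = 77.32°
n_0 = (-0.2166, -0.9763)
n_1 = (+0.6462, -0.7632)
n_2 = (+0.7686, +0.6397)
n_3 = (+0.2676, +0.9635)
n_4 = (-0.6508, +0.7593)
n_5 = (-0.7114, -0.7028)
  (0,1): δ = 127.24°  ·
  (0,2): δ = 37.72°  ✓
  (0,3): δ = 3.02°  ✓
  (0,4): δ = 53.11°  ✓
  (0,5): δ = 147.16°  ·
  (1,2): δ = 90.48°  ·
  (1,3): δ = 55.78°  ✓
  (1,4): δ = 0.35°  ✓
  (1,5): δ = 94.39°  ·
  (2,3): δ = 145.30°  ·
  (2,4): δ = 89.17°  ·
  (2,5): δ = 4.88°  ✓
  (3,4): δ = 123.87°  ·
  (3,5): δ = 29.83°  ✓
  (4,5): δ = 85.95°  ·
antipodal pairs: 7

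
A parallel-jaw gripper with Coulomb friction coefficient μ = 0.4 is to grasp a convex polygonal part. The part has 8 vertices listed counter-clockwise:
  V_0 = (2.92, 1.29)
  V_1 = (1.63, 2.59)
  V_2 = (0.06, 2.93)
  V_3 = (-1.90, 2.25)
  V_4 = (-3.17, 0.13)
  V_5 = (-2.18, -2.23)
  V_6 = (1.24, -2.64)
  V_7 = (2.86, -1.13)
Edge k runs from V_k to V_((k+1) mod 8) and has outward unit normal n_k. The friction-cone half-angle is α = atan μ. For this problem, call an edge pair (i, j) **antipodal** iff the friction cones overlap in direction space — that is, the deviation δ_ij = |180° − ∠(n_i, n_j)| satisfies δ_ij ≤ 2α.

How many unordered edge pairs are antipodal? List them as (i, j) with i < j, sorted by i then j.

count = 8; pairs: (0,4), (0,5), (1,5), (2,5), (2,6), (3,6), (3,7), (4,7)

α = atan 0.4 = 21.80°;  2α = 43.60°
n_0 = (+0.7098, +0.7044)
n_1 = (+0.2117, +0.9773)
n_2 = (-0.3278, +0.9448)
n_3 = (-0.8578, +0.5139)
n_4 = (-0.9221, -0.3868)
n_5 = (-0.1190, -0.9929)
n_6 = (+0.6818, -0.7315)
n_7 = (+0.9997, -0.0248)
  (0,1): δ = 147.00°  ·
  (0,2): δ = 115.65°  ·
  (0,3): δ = 75.70°  ·
  (0,4): δ = 22.02°  ✓
  (0,5): δ = 38.39°  ✓
  (0,6): δ = 88.21°  ·
  (0,7): δ = 133.80°  ·
  (1,2): δ = 148.65°  ·
  (1,3): δ = 108.70°  ·
  (1,4): δ = 55.02°  ·
  (1,5): δ = 5.38°  ✓
  (1,6): δ = 55.21°  ·
  (1,7): δ = 100.80°  ·
  (2,3): δ = 140.06°  ·
  (2,4): δ = 86.38°  ·
  (2,5): δ = 25.97°  ✓
  (2,6): δ = 23.85°  ✓
  (2,7): δ = 69.45°  ·
  (3,4): δ = 126.32°  ·
  (3,5): δ = 65.91°  ·
  (3,6): δ = 16.09°  ✓
  (3,7): δ = 29.50°  ✓
  (4,5): δ = 119.59°  ·
  (4,6): δ = 69.77°  ·
  (4,7): δ = 24.18°  ✓
  (5,6): δ = 130.18°  ·
  (5,7): δ = 84.58°  ·
  (6,7): δ = 134.41°  ·
antipodal pairs: 8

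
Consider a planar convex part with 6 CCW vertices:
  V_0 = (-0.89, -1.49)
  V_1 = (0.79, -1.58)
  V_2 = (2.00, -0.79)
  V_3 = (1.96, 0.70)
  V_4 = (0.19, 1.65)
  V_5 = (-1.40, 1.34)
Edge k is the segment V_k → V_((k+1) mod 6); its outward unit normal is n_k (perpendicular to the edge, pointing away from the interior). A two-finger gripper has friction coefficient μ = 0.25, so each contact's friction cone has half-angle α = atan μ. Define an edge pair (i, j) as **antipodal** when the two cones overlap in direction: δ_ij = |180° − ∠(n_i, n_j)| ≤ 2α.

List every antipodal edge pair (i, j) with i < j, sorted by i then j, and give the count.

α = atan 0.25 = 14.04°;  2α = 28.07°
n_0 = (-0.0535, -0.9986)
n_1 = (+0.5467, -0.8373)
n_2 = (+0.9996, +0.0268)
n_3 = (+0.4729, +0.8811)
n_4 = (-0.1914, +0.9815)
n_5 = (-0.9841, -0.1774)
  (0,1): δ = 143.79°  ·
  (0,2): δ = 85.40°  ·
  (0,3): δ = 25.16°  ✓
  (0,4): δ = 14.10°  ✓
  (0,5): δ = 103.28°  ·
  (1,2): δ = 121.60°  ·
  (1,3): δ = 61.36°  ·
  (1,4): δ = 22.11°  ✓
  (1,5): δ = 67.08°  ·
  (2,3): δ = 119.76°  ·
  (2,4): δ = 80.51°  ·
  (2,5): δ = 8.68°  ✓
  (3,4): δ = 140.74°  ·
  (3,5): δ = 51.56°  ·
  (4,5): δ = 90.82°  ·
antipodal pairs: 4

count = 4; pairs: (0,3), (0,4), (1,4), (2,5)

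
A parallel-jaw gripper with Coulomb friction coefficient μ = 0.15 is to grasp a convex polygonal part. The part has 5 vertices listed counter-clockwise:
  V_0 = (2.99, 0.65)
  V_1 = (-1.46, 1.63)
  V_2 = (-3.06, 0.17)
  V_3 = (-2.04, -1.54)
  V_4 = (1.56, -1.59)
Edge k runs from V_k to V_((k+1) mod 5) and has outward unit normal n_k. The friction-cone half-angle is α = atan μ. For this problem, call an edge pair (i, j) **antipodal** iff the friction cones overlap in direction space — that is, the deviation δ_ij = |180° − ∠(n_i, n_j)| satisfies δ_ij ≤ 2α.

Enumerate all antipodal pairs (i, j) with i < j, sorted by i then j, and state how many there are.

count = 2; pairs: (0,3), (1,4)

α = atan 0.15 = 8.53°;  2α = 17.06°
n_0 = (+0.2151, +0.9766)
n_1 = (-0.6741, +0.7387)
n_2 = (-0.8588, -0.5123)
n_3 = (-0.0139, -0.9999)
n_4 = (+0.8429, -0.5381)
  (0,1): δ = 125.20°  ·
  (0,2): δ = 46.76°  ·
  (0,3): δ = 11.62°  ✓
  (0,4): δ = 69.87°  ·
  (1,2): δ = 101.56°  ·
  (1,3): δ = 43.18°  ·
  (1,4): δ = 15.07°  ✓
  (2,3): δ = 121.61°  ·
  (2,4): δ = 63.37°  ·
  (3,4): δ = 121.76°  ·
antipodal pairs: 2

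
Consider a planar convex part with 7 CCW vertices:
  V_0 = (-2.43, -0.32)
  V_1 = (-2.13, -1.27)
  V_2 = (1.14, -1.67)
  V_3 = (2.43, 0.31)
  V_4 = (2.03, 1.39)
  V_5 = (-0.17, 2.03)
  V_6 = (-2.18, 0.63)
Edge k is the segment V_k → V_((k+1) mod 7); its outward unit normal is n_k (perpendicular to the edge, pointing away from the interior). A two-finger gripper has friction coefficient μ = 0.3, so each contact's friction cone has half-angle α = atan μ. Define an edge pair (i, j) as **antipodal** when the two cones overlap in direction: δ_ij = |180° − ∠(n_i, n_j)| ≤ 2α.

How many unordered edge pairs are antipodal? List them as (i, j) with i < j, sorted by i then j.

α = atan 0.3 = 16.70°;  2α = 33.40°
n_0 = (-0.9536, -0.3011)
n_1 = (-0.1214, -0.9926)
n_2 = (+0.8379, -0.5459)
n_3 = (+0.9377, +0.3473)
n_4 = (+0.2793, +0.9602)
n_5 = (-0.5715, +0.8206)
n_6 = (-0.9671, +0.2545)
  (0,1): δ = 114.50°  ·
  (0,2): δ = 50.61°  ·
  (0,3): δ = 2.80°  ✓
  (0,4): δ = 56.25°  ·
  (0,5): δ = 107.33°  ·
  (0,6): δ = 147.73°  ·
  (1,2): δ = 116.11°  ·
  (1,3): δ = 62.70°  ·
  (1,4): δ = 9.25°  ✓
  (1,5): δ = 41.83°  ·
  (1,6): δ = 82.23°  ·
  (2,3): δ = 126.59°  ·
  (2,4): δ = 73.14°  ·
  (2,5): δ = 22.06°  ✓
  (2,6): δ = 18.34°  ✓
  (3,4): δ = 126.54°  ·
  (3,5): δ = 75.47°  ·
  (3,6): δ = 35.07°  ·
  (4,5): δ = 128.92°  ·
  (4,6): δ = 88.52°  ·
  (5,6): δ = 139.60°  ·
antipodal pairs: 4

count = 4; pairs: (0,3), (1,4), (2,5), (2,6)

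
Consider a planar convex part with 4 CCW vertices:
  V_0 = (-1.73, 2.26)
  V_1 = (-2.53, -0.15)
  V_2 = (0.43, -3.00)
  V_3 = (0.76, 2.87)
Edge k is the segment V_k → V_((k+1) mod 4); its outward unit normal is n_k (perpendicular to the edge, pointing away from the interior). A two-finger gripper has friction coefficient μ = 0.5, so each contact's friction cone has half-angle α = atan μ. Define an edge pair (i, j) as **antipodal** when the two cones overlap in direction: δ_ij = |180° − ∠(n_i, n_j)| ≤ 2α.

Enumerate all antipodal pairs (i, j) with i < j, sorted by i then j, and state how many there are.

count = 2; pairs: (0,2), (1,2)

α = atan 0.5 = 26.57°;  2α = 53.13°
n_0 = (-0.9491, +0.3150)
n_1 = (-0.6936, -0.7204)
n_2 = (+0.9984, -0.0561)
n_3 = (-0.2379, +0.9713)
  (0,1): δ = 115.55°  ·
  (0,2): δ = 15.15°  ✓
  (0,3): δ = 122.13°  ·
  (1,2): δ = 49.30°  ✓
  (1,3): δ = 57.68°  ·
  (2,3): δ = 73.02°  ·
antipodal pairs: 2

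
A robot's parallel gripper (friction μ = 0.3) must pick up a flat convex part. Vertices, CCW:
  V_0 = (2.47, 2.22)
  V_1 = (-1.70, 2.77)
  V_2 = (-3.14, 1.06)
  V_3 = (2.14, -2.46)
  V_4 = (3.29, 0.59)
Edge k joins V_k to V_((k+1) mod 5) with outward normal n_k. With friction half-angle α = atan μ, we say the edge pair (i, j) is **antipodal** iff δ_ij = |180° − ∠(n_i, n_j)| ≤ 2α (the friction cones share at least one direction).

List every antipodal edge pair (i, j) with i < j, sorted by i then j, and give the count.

α = atan 0.3 = 16.70°;  2α = 33.40°
n_0 = (+0.1308, +0.9914)
n_1 = (-0.7649, +0.6441)
n_2 = (-0.5547, -0.8321)
n_3 = (+0.9357, -0.3528)
n_4 = (+0.8933, +0.4494)
  (0,1): δ = 122.59°  ·
  (0,2): δ = 26.18°  ✓
  (0,3): δ = 76.85°  ·
  (0,4): δ = 124.22°  ·
  (1,2): δ = 83.59°  ·
  (1,3): δ = 19.44°  ✓
  (1,4): δ = 66.81°  ·
  (2,3): δ = 76.97°  ·
  (2,4): δ = 29.60°  ✓
  (3,4): δ = 132.64°  ·
antipodal pairs: 3

count = 3; pairs: (0,2), (1,3), (2,4)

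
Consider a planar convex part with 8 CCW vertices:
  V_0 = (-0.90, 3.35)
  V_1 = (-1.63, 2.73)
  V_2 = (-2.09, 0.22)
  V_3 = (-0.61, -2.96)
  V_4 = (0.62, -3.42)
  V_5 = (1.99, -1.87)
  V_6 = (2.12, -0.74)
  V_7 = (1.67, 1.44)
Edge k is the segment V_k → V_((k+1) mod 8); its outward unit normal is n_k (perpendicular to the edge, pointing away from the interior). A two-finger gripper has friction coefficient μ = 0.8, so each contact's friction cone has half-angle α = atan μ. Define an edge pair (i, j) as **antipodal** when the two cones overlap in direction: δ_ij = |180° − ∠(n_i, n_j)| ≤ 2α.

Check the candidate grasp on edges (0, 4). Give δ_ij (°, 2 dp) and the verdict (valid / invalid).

δ = 8.19°, valid

α = atan 0.8 = 38.66°;  2α = 77.32°
edge 0: e_0 = (-0.73, -0.62);  n_0 = (-0.6473, +0.7622)
edge 4: e_4 = (+1.37, +1.55);  n_4 = (+0.7493, -0.6623)
∠(n_0, n_4) = 171.81°
δ = |180° − 171.81°| = 8.19°
8.19° ≤ 2α = 77.32°  →  valid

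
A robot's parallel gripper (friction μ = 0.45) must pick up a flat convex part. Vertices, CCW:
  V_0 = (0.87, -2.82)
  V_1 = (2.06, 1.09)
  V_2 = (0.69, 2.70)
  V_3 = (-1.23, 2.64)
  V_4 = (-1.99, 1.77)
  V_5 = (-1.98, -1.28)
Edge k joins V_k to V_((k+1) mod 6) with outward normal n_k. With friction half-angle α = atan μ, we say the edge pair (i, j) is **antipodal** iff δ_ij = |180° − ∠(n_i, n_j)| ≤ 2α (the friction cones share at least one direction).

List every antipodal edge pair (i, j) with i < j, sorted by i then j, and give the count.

α = atan 0.45 = 24.23°;  2α = 48.46°
n_0 = (+0.9567, -0.2912)
n_1 = (+0.7616, +0.6481)
n_2 = (-0.0312, +0.9995)
n_3 = (-0.7531, +0.6579)
n_4 = (-1.0000, -0.0033)
n_5 = (-0.4754, -0.8798)
  (0,1): δ = 122.68°  ·
  (0,2): δ = 71.28°  ·
  (0,3): δ = 24.21°  ✓
  (0,4): δ = 17.12°  ✓
  (0,5): δ = 78.54°  ·
  (1,2): δ = 128.61°  ·
  (1,3): δ = 81.53°  ·
  (1,4): δ = 40.21°  ✓
  (1,5): δ = 21.22°  ✓
  (2,3): δ = 132.93°  ·
  (2,4): δ = 91.60°  ·
  (2,5): δ = 30.17°  ✓
  (3,4): δ = 138.67°  ·
  (3,5): δ = 77.25°  ·
  (4,5): δ = 118.57°  ·
antipodal pairs: 5

count = 5; pairs: (0,3), (0,4), (1,4), (1,5), (2,5)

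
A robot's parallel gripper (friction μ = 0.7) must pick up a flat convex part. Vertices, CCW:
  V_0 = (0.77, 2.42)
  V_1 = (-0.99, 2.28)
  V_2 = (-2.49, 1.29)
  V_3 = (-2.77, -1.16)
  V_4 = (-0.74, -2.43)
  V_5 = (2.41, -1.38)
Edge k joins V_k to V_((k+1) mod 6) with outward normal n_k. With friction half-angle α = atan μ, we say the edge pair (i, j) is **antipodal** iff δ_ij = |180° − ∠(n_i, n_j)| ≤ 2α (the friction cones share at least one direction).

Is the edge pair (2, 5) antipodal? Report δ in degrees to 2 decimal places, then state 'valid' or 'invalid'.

δ = 29.86°, valid

α = atan 0.7 = 34.99°;  2α = 69.98°
edge 2: e_2 = (-0.28, -2.45);  n_2 = (-0.9935, +0.1135)
edge 5: e_5 = (-1.64, +3.80);  n_5 = (+0.9181, +0.3963)
∠(n_2, n_5) = 150.14°
δ = |180° − 150.14°| = 29.86°
29.86° ≤ 2α = 69.98°  →  valid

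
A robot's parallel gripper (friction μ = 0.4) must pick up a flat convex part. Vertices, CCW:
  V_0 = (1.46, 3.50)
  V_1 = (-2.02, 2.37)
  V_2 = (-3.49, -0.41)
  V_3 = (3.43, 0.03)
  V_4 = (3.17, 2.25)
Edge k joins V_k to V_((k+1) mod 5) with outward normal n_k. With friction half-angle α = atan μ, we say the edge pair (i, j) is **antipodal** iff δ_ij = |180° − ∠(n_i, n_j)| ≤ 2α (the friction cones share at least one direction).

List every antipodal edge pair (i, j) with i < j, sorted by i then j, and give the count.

α = atan 0.4 = 21.80°;  2α = 43.60°
n_0 = (-0.3088, +0.9511)
n_1 = (-0.8840, +0.4674)
n_2 = (+0.0635, -0.9980)
n_3 = (+0.9932, +0.1163)
n_4 = (+0.5901, +0.8073)
  (0,1): δ = 135.86°  ·
  (0,2): δ = 14.35°  ✓
  (0,3): δ = 78.69°  ·
  (0,4): δ = 125.84°  ·
  (1,2): δ = 58.49°  ·
  (1,3): δ = 34.55°  ✓
  (1,4): δ = 81.70°  ·
  (2,3): δ = 86.96°  ·
  (2,4): δ = 39.80°  ✓
  (3,4): δ = 132.85°  ·
antipodal pairs: 3

count = 3; pairs: (0,2), (1,3), (2,4)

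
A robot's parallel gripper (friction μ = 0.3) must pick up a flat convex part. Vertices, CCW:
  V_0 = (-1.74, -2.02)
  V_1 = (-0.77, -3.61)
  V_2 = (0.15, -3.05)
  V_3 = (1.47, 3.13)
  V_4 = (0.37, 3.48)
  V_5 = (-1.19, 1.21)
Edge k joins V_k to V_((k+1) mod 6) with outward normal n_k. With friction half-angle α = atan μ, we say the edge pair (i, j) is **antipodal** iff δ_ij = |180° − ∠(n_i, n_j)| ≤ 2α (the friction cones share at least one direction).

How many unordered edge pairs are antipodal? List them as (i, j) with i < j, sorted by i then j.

α = atan 0.3 = 16.70°;  2α = 33.40°
n_0 = (-0.8537, -0.5208)
n_1 = (+0.5199, -0.8542)
n_2 = (+0.9779, -0.2089)
n_3 = (+0.3032, +0.9529)
n_4 = (-0.8241, +0.5664)
n_5 = (-0.9858, +0.1679)
  (0,1): δ = 90.06°  ·
  (0,2): δ = 43.44°  ·
  (0,3): δ = 40.96°  ·
  (0,4): δ = 114.12°  ·
  (0,5): δ = 138.95°  ·
  (1,2): δ = 133.39°  ·
  (1,3): δ = 48.98°  ·
  (1,4): δ = 24.17°  ✓
  (1,5): δ = 49.01°  ·
  (2,3): δ = 95.59°  ·
  (2,4): δ = 22.44°  ✓
  (2,5): δ = 2.39°  ✓
  (3,4): δ = 106.85°  ·
  (3,5): δ = 82.01°  ·
  (4,5): δ = 155.17°  ·
antipodal pairs: 3

count = 3; pairs: (1,4), (2,4), (2,5)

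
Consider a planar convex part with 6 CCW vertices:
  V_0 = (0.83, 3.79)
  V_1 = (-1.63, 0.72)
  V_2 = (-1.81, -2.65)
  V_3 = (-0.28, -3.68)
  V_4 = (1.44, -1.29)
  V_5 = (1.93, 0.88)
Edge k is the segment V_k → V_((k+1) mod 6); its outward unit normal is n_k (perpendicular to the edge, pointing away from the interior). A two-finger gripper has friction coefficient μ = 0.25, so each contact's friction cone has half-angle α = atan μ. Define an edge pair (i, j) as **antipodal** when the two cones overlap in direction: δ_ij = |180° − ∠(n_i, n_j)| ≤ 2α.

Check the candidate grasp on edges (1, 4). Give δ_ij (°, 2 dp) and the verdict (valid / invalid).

δ = 9.67°, valid

α = atan 0.25 = 14.04°;  2α = 28.07°
edge 1: e_1 = (-0.18, -3.37);  n_1 = (-0.9986, +0.0533)
edge 4: e_4 = (+0.49, +2.17);  n_4 = (+0.9754, -0.2203)
∠(n_1, n_4) = 170.33°
δ = |180° − 170.33°| = 9.67°
9.67° ≤ 2α = 28.07°  →  valid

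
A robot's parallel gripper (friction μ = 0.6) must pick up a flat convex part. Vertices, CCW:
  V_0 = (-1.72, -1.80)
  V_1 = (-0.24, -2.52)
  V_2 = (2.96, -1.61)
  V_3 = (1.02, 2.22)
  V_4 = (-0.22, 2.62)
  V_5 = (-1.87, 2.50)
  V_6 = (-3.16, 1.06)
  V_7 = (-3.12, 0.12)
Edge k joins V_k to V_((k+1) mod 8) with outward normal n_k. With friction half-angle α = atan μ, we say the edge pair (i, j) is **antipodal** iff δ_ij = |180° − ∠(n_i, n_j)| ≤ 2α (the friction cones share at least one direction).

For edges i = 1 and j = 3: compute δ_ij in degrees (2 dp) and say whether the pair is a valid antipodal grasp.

α = atan 0.6 = 30.96°;  2α = 61.93°
edge 1: e_1 = (+3.20, +0.91);  n_1 = (+0.2735, -0.9619)
edge 3: e_3 = (-1.24, +0.40);  n_3 = (+0.3070, +0.9517)
∠(n_1, n_3) = 146.25°
δ = |180° − 146.25°| = 33.75°
33.75° ≤ 2α = 61.93°  →  valid

δ = 33.75°, valid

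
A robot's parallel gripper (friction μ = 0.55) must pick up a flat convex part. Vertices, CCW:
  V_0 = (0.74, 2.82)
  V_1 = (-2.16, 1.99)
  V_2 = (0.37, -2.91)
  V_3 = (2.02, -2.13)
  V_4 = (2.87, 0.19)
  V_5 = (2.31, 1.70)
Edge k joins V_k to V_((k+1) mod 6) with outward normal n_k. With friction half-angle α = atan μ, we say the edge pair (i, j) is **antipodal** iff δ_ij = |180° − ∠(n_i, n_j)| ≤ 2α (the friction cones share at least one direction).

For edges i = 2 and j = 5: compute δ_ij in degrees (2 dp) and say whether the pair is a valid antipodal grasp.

α = atan 0.55 = 28.81°;  2α = 57.62°
edge 2: e_2 = (+1.65, +0.78);  n_2 = (+0.4274, -0.9041)
edge 5: e_5 = (-1.57, +1.12);  n_5 = (+0.5807, +0.8141)
∠(n_2, n_5) = 119.20°
δ = |180° − 119.20°| = 60.80°
60.80° > 2α = 57.62°  →  invalid

δ = 60.80°, invalid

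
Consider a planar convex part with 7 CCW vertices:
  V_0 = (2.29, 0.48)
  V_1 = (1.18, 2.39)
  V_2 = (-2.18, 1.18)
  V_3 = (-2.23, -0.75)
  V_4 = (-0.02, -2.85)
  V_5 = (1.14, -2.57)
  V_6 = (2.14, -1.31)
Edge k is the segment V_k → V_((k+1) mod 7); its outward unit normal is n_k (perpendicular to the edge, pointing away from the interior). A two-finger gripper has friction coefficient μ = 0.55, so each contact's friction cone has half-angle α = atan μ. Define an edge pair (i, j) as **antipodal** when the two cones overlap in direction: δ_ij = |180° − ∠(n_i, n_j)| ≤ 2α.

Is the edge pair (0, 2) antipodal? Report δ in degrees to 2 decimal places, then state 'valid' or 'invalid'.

δ = 31.65°, valid

α = atan 0.55 = 28.81°;  2α = 57.62°
edge 0: e_0 = (-1.11, +1.91);  n_0 = (+0.8646, +0.5025)
edge 2: e_2 = (-0.05, -1.93);  n_2 = (-0.9997, +0.0259)
∠(n_0, n_2) = 148.35°
δ = |180° − 148.35°| = 31.65°
31.65° ≤ 2α = 57.62°  →  valid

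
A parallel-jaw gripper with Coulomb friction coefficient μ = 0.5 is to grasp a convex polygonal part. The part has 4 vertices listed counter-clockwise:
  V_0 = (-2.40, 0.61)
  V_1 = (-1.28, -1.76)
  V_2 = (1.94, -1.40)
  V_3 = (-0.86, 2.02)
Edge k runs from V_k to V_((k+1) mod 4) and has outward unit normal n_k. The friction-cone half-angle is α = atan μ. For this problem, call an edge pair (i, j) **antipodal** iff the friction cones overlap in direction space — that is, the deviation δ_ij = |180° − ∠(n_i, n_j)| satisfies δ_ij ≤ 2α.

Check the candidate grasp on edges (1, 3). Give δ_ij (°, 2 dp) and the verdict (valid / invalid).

δ = 36.10°, valid

α = atan 0.5 = 26.57°;  2α = 53.13°
edge 1: e_1 = (+3.22, +0.36);  n_1 = (+0.1111, -0.9938)
edge 3: e_3 = (-1.54, -1.41);  n_3 = (-0.6753, +0.7376)
∠(n_1, n_3) = 143.90°
δ = |180° − 143.90°| = 36.10°
36.10° ≤ 2α = 53.13°  →  valid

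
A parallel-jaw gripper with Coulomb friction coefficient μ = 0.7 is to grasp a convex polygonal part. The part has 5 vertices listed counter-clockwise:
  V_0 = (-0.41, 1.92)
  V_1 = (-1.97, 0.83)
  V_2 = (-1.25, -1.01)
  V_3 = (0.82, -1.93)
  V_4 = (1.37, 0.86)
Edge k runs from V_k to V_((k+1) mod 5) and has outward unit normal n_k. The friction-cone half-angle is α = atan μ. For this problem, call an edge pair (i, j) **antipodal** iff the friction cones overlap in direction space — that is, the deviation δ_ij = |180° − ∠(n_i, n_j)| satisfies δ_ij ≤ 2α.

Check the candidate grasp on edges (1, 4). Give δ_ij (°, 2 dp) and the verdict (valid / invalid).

δ = 37.86°, valid

α = atan 0.7 = 34.99°;  2α = 69.98°
edge 1: e_1 = (+0.72, -1.84);  n_1 = (-0.9312, -0.3644)
edge 4: e_4 = (-1.78, +1.06);  n_4 = (+0.5117, +0.8592)
∠(n_1, n_4) = 142.14°
δ = |180° − 142.14°| = 37.86°
37.86° ≤ 2α = 69.98°  →  valid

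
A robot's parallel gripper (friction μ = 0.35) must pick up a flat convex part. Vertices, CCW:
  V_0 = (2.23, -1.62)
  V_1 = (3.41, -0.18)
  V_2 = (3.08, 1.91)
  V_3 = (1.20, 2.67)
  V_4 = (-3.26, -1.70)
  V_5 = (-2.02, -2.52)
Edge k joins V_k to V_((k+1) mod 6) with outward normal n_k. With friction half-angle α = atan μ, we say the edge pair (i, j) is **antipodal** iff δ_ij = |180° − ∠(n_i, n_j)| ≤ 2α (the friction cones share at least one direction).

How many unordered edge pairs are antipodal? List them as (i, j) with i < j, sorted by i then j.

count = 4; pairs: (0,3), (2,4), (2,5), (3,5)

α = atan 0.35 = 19.29°;  2α = 38.58°
n_0 = (+0.7735, -0.6338)
n_1 = (+0.9878, +0.1560)
n_2 = (+0.3748, +0.9271)
n_3 = (-0.6999, +0.7143)
n_4 = (-0.5516, -0.8341)
n_5 = (+0.2072, -0.9783)
  (0,1): δ = 131.69°  ·
  (0,2): δ = 72.68°  ·
  (0,3): δ = 6.25°  ✓
  (0,4): δ = 95.86°  ·
  (0,5): δ = 141.29°  ·
  (1,2): δ = 120.98°  ·
  (1,3): δ = 54.56°  ·
  (1,4): δ = 47.55°  ·
  (1,5): δ = 92.98°  ·
  (2,3): δ = 113.57°  ·
  (2,4): δ = 11.46°  ✓
  (2,5): δ = 33.97°  ✓
  (3,4): δ = 77.89°  ·
  (3,5): δ = 32.46°  ✓
  (4,5): δ = 134.57°  ·
antipodal pairs: 4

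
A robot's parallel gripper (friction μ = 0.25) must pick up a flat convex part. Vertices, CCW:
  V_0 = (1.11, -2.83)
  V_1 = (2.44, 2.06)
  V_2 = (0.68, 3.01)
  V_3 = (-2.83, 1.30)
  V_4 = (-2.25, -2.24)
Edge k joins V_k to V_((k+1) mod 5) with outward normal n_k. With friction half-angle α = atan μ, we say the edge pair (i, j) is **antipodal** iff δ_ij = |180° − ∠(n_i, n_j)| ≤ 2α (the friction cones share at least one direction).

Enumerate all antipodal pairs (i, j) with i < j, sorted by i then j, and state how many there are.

count = 2; pairs: (0,3), (1,4)

α = atan 0.25 = 14.04°;  2α = 28.07°
n_0 = (+0.9649, -0.2624)
n_1 = (+0.4750, +0.8800)
n_2 = (-0.4380, +0.8990)
n_3 = (-0.9868, -0.1617)
n_4 = (-0.1729, -0.9849)
  (0,1): δ = 103.14°  ·
  (0,2): δ = 48.81°  ·
  (0,3): δ = 24.52°  ✓
  (0,4): δ = 95.26°  ·
  (1,2): δ = 125.67°  ·
  (1,3): δ = 52.34°  ·
  (1,4): δ = 18.40°  ✓
  (2,3): δ = 106.67°  ·
  (2,4): δ = 35.93°  ·
  (3,4): δ = 109.26°  ·
antipodal pairs: 2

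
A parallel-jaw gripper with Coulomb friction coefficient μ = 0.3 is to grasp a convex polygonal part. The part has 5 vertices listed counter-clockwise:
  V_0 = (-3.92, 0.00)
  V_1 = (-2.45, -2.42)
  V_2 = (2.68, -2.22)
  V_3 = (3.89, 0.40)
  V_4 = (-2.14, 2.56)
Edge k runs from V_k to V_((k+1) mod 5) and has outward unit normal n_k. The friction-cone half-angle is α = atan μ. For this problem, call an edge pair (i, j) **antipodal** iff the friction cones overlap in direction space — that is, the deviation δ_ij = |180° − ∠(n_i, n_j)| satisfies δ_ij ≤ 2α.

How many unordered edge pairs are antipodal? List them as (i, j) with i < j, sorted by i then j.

α = atan 0.3 = 16.70°;  2α = 33.40°
n_0 = (-0.8547, -0.5192)
n_1 = (+0.0390, -0.9992)
n_2 = (+0.9079, -0.4193)
n_3 = (+0.3372, +0.9414)
n_4 = (-0.8210, +0.5709)
  (0,1): δ = 119.04°  ·
  (0,2): δ = 56.07°  ·
  (0,3): δ = 39.02°  ·
  (0,4): δ = 113.91°  ·
  (1,2): δ = 117.02°  ·
  (1,3): δ = 21.94°  ✓
  (1,4): δ = 52.96°  ·
  (2,3): δ = 84.92°  ·
  (2,4): δ = 10.02°  ✓
  (3,4): δ = 105.10°  ·
antipodal pairs: 2

count = 2; pairs: (1,3), (2,4)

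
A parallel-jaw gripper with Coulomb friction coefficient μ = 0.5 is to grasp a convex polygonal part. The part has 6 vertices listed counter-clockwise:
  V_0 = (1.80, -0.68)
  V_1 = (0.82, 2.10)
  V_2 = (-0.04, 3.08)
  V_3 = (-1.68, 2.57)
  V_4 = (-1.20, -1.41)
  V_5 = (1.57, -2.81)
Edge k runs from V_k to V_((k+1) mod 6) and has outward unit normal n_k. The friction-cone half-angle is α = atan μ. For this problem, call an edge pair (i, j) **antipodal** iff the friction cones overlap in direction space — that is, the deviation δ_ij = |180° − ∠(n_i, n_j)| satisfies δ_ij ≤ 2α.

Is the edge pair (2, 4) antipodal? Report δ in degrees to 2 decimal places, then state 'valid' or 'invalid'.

α = atan 0.5 = 26.57°;  2α = 53.13°
edge 2: e_2 = (-1.64, -0.51);  n_2 = (-0.2969, +0.9549)
edge 4: e_4 = (+2.77, -1.40);  n_4 = (-0.4511, -0.8925)
∠(n_2, n_4) = 135.91°
δ = |180° − 135.91°| = 44.09°
44.09° ≤ 2α = 53.13°  →  valid

δ = 44.09°, valid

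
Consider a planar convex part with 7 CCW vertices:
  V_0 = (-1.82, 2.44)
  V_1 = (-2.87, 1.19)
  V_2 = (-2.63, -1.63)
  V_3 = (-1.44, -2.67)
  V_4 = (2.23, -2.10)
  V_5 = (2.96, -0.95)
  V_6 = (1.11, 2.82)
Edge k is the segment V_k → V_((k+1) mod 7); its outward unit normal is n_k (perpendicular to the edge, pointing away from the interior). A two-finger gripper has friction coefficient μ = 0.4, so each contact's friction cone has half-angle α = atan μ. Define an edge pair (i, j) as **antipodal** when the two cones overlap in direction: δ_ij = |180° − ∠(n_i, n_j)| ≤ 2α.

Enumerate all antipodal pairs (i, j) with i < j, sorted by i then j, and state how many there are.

count = 6; pairs: (0,3), (0,4), (1,4), (1,5), (2,5), (3,6)

α = atan 0.4 = 21.80°;  2α = 43.60°
n_0 = (-0.7657, +0.6432)
n_1 = (-0.9964, -0.0848)
n_2 = (-0.6581, -0.7530)
n_3 = (+0.1535, -0.9882)
n_4 = (+0.8443, -0.5359)
n_5 = (+0.8977, +0.4405)
n_6 = (-0.1286, +0.9917)
  (0,1): δ = 135.11°  ·
  (0,2): δ = 91.12°  ·
  (0,3): δ = 41.14°  ✓
  (0,4): δ = 7.62°  ✓
  (0,5): δ = 66.17°  ·
  (0,6): δ = 137.42°  ·
  (1,2): δ = 136.02°  ·
  (1,3): δ = 86.04°  ·
  (1,4): δ = 37.27°  ✓
  (1,5): δ = 21.27°  ✓
  (1,6): δ = 92.53°  ·
  (2,3): δ = 130.02°  ·
  (2,4): δ = 81.25°  ·
  (2,5): δ = 22.71°  ✓
  (2,6): δ = 48.54°  ·
  (3,4): δ = 131.23°  ·
  (3,5): δ = 72.69°  ·
  (3,6): δ = 1.44°  ✓
  (4,5): δ = 121.46°  ·
  (4,6): δ = 50.20°  ·
  (5,6): δ = 108.75°  ·
antipodal pairs: 6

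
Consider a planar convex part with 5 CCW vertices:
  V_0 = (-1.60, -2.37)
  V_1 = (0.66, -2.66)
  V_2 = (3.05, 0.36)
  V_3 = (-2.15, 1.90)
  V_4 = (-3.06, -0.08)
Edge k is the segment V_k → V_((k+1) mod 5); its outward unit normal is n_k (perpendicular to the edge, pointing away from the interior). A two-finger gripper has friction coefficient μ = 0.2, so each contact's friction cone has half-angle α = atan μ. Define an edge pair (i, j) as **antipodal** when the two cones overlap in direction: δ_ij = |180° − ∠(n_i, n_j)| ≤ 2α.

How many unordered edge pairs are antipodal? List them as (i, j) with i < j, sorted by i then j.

α = atan 0.2 = 11.31°;  2α = 22.62°
n_0 = (-0.1273, -0.9919)
n_1 = (+0.7842, -0.6206)
n_2 = (+0.2840, +0.9588)
n_3 = (-0.9086, +0.4176)
n_4 = (-0.8432, -0.5376)
  (0,1): δ = 121.05°  ·
  (0,2): δ = 9.18°  ✓
  (0,3): δ = 72.63°  ·
  (0,4): δ = 129.83°  ·
  (1,2): δ = 68.14°  ·
  (1,3): δ = 13.67°  ✓
  (1,4): δ = 70.88°  ·
  (2,3): δ = 98.19°  ·
  (2,4): δ = 40.98°  ·
  (3,4): δ = 122.80°  ·
antipodal pairs: 2

count = 2; pairs: (0,2), (1,3)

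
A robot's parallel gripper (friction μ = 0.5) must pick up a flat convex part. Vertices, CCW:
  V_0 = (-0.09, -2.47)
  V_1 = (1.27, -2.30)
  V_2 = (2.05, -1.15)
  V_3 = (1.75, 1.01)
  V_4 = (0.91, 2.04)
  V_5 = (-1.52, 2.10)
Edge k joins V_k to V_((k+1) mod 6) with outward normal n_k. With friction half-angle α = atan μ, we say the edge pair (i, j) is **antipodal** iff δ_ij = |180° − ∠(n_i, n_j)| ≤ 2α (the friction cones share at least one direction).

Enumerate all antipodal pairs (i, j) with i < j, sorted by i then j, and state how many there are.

α = atan 0.5 = 26.57°;  2α = 53.13°
n_0 = (+0.1240, -0.9923)
n_1 = (+0.8276, -0.5613)
n_2 = (+0.9905, +0.1376)
n_3 = (+0.7750, +0.6320)
n_4 = (+0.0247, +0.9997)
n_5 = (-0.9544, -0.2986)
  (0,1): δ = 131.27°  ·
  (0,2): δ = 89.22°  ·
  (0,3): δ = 57.93°  ·
  (0,4): δ = 8.54°  ✓
  (0,5): δ = 100.25°  ·
  (1,2): δ = 137.95°  ·
  (1,3): δ = 106.65°  ·
  (1,4): δ = 57.27°  ·
  (1,5): δ = 51.52°  ✓
  (2,3): δ = 148.71°  ·
  (2,4): δ = 99.32°  ·
  (2,5): δ = 9.47°  ✓
  (3,4): δ = 130.61°  ·
  (3,5): δ = 21.82°  ✓
  (4,5): δ = 71.21°  ·
antipodal pairs: 4

count = 4; pairs: (0,4), (1,5), (2,5), (3,5)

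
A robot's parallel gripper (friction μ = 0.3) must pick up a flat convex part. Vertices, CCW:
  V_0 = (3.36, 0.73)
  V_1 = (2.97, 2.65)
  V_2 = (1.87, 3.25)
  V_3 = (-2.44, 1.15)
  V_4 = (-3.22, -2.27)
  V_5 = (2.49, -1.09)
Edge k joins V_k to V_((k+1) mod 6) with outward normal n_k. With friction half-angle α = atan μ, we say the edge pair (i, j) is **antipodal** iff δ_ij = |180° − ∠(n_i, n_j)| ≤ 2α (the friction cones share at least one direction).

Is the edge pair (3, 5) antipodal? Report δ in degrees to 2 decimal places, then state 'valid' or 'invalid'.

δ = 12.70°, valid

α = atan 0.3 = 16.70°;  2α = 33.40°
edge 3: e_3 = (-0.78, -3.42);  n_3 = (-0.9750, +0.2224)
edge 5: e_5 = (+0.87, +1.82);  n_5 = (+0.9022, -0.4313)
∠(n_3, n_5) = 167.30°
δ = |180° − 167.30°| = 12.70°
12.70° ≤ 2α = 33.40°  →  valid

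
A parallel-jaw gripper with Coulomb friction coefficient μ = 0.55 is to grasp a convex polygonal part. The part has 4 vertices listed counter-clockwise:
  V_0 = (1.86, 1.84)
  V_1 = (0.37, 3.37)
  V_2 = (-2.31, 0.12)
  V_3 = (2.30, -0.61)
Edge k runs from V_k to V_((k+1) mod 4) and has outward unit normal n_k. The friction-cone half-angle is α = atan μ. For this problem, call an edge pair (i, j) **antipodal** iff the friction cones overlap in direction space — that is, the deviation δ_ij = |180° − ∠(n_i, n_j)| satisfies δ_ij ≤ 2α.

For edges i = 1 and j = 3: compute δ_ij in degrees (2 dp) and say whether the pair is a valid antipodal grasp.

α = atan 0.55 = 28.81°;  2α = 57.62°
edge 1: e_1 = (-2.68, -3.25);  n_1 = (-0.7715, +0.6362)
edge 3: e_3 = (-0.44, +2.45);  n_3 = (+0.9843, +0.1768)
∠(n_1, n_3) = 130.31°
δ = |180° − 130.31°| = 49.69°
49.69° ≤ 2α = 57.62°  →  valid

δ = 49.69°, valid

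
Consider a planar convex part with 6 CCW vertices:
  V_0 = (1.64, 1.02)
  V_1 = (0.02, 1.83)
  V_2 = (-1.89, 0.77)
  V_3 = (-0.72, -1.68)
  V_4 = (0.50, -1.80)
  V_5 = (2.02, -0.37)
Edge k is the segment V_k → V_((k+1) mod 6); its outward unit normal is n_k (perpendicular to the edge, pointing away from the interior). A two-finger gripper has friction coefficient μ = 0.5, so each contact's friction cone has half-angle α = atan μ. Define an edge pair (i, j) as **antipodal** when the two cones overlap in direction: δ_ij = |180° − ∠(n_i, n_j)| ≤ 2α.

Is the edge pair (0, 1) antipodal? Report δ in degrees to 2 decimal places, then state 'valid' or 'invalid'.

δ = 124.41°, invalid

α = atan 0.5 = 26.57°;  2α = 53.13°
edge 0: e_0 = (-1.62, +0.81);  n_0 = (+0.4472, +0.8944)
edge 1: e_1 = (-1.91, -1.06);  n_1 = (-0.4853, +0.8744)
∠(n_0, n_1) = 55.59°
δ = |180° − 55.59°| = 124.41°
124.41° > 2α = 53.13°  →  invalid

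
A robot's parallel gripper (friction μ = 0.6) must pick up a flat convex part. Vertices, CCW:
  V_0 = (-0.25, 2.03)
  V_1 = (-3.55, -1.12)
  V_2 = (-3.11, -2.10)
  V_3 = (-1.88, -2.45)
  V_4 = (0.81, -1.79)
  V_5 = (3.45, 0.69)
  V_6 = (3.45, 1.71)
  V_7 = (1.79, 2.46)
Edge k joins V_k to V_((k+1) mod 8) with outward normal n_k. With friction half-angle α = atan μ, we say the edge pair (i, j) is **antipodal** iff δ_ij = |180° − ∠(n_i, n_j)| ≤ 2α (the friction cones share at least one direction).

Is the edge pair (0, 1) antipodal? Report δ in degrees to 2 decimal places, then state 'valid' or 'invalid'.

α = atan 0.6 = 30.96°;  2α = 61.93°
edge 0: e_0 = (-3.30, -3.15);  n_0 = (-0.6905, +0.7234)
edge 1: e_1 = (+0.44, -0.98);  n_1 = (-0.9123, -0.4096)
∠(n_0, n_1) = 70.51°
δ = |180° − 70.51°| = 109.49°
109.49° > 2α = 61.93°  →  invalid

δ = 109.49°, invalid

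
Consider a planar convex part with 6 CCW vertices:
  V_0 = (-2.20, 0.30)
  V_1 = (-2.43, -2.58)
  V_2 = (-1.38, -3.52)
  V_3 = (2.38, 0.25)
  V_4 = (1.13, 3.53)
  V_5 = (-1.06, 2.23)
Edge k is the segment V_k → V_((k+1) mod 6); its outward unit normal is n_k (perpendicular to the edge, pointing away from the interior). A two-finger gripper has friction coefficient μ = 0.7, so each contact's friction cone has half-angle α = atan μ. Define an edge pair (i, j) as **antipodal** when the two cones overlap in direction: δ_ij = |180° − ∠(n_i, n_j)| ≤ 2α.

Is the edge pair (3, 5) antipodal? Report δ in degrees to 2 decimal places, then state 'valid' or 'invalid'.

δ = 51.43°, valid

α = atan 0.7 = 34.99°;  2α = 69.98°
edge 3: e_3 = (-1.25, +3.28);  n_3 = (+0.9344, +0.3561)
edge 5: e_5 = (-1.14, -1.93);  n_5 = (-0.8610, +0.5086)
∠(n_3, n_5) = 128.57°
δ = |180° − 128.57°| = 51.43°
51.43° ≤ 2α = 69.98°  →  valid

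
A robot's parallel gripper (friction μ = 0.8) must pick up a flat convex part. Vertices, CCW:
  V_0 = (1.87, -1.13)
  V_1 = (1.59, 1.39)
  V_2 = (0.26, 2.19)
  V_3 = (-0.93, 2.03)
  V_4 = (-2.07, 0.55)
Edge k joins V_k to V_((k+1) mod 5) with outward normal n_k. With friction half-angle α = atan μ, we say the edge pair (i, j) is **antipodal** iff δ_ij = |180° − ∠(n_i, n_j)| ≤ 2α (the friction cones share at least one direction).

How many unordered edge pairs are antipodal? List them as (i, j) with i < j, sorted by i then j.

count = 5; pairs: (0,3), (0,4), (1,4), (2,4), (3,4)

α = atan 0.8 = 38.66°;  2α = 77.32°
n_0 = (+0.9939, +0.1104)
n_1 = (+0.5154, +0.8569)
n_2 = (-0.1333, +0.9911)
n_3 = (-0.7922, +0.6102)
n_4 = (-0.3922, -0.9199)
  (0,1): δ = 127.37°  ·
  (0,2): δ = 88.68°  ·
  (0,3): δ = 43.95°  ✓
  (0,4): δ = 60.57°  ✓
  (1,2): δ = 141.32°  ·
  (1,3): δ = 96.58°  ·
  (1,4): δ = 7.93°  ✓
  (2,3): δ = 135.26°  ·
  (2,4): δ = 30.75°  ✓
  (3,4): δ = 75.49°  ✓
antipodal pairs: 5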